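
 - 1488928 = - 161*9248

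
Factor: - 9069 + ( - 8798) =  - 17^1*1051^1 = - 17867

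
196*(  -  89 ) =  - 17444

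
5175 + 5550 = 10725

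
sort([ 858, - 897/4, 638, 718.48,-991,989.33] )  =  [-991,  -  897/4,638, 718.48, 858,989.33]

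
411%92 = 43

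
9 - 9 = 0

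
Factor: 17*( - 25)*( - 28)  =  11900 =2^2*5^2*7^1*17^1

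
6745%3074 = 597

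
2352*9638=22668576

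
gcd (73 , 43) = 1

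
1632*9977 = 16282464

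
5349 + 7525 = 12874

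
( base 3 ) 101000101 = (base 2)1110010000100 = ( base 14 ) 2936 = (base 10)7300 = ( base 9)11011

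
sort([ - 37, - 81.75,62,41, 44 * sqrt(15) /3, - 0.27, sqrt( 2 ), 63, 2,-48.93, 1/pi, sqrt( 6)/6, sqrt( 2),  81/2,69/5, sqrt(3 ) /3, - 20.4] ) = [ - 81.75,-48.93,-37 , - 20.4, - 0.27, 1/pi, sqrt(6) /6, sqrt(3)/3, sqrt( 2), sqrt(2), 2, 69/5 , 81/2,  41, 44*sqrt( 15) /3, 62, 63 ]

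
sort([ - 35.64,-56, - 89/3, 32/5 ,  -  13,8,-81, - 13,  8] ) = [ - 81, - 56, - 35.64, - 89/3, - 13,  -  13, 32/5, 8, 8 ] 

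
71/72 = 71/72=0.99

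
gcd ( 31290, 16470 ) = 30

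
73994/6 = 36997/3 = 12332.33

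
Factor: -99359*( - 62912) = 2^6*13^1*983^1 * 7643^1 = 6250873408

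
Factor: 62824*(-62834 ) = -2^4 * 89^1*353^1*7853^1 = - 3947483216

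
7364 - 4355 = 3009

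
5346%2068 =1210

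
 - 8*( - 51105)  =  408840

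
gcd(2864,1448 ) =8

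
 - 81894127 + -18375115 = -100269242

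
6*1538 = 9228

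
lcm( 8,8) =8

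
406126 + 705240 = 1111366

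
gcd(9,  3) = 3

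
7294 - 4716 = 2578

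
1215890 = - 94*( - 12935)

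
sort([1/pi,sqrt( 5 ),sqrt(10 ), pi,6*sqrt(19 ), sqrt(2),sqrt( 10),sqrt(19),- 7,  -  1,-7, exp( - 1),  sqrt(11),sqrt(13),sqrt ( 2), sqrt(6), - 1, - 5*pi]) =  [ - 5*pi,-7,-7,- 1, - 1, 1/pi, exp(  -  1), sqrt(2),sqrt( 2) , sqrt(5 ), sqrt ( 6),pi,sqrt( 10),sqrt(10),  sqrt( 11),sqrt(13),sqrt (19),6*sqrt(19 )]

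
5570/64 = 87+1/32 = 87.03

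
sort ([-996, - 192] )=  [-996, - 192 ]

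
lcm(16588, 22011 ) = 1144572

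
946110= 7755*122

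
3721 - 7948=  - 4227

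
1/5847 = 1/5847= 0.00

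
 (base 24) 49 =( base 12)89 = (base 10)105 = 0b1101001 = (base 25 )45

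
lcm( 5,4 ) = 20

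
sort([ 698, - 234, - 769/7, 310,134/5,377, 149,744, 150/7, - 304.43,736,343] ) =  [ - 304.43, - 234 , - 769/7, 150/7,134/5 , 149,310,343,377,698,736,744]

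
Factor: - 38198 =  - 2^1*71^1 * 269^1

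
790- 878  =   - 88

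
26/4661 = 26/4661 =0.01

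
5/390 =1/78  =  0.01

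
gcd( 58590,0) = 58590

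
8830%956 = 226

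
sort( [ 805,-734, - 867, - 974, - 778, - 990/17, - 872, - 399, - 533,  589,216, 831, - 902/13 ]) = [ - 974, - 872, - 867,-778, - 734, - 533, - 399,  -  902/13, - 990/17,  216, 589,805,831]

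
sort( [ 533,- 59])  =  [ - 59,533] 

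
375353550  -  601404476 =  - 226050926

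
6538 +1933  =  8471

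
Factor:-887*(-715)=5^1*11^1*13^1*887^1 = 634205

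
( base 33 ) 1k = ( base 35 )1I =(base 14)3b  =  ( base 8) 65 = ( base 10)53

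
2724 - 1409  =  1315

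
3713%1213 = 74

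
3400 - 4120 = -720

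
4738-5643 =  - 905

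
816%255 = 51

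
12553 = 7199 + 5354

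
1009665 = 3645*277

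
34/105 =34/105 = 0.32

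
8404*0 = 0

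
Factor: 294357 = 3^1*7^1 * 107^1*131^1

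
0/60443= 0= 0.00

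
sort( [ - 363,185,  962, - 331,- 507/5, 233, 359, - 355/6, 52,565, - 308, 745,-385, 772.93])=[ -385 , - 363, - 331, - 308, - 507/5, - 355/6, 52, 185, 233,359, 565,745, 772.93, 962 ] 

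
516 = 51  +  465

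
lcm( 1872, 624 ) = 1872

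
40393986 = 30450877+9943109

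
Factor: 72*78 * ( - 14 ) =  - 2^5*3^3*7^1*13^1 = - 78624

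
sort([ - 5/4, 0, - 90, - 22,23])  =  [ - 90, - 22, - 5/4,0,23] 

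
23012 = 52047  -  29035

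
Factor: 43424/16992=23/9 = 3^(-2)*23^1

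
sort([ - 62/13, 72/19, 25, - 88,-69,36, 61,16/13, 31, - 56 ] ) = [ - 88, - 69,- 56,-62/13, 16/13, 72/19,25, 31, 36, 61] 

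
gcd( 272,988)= 4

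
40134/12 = 3344 + 1/2 = 3344.50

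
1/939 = 1/939 = 0.00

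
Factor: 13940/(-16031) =-20/23 = -2^2*5^1*23^( - 1) 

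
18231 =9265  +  8966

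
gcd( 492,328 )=164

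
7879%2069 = 1672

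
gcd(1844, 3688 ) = 1844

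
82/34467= 82/34467 = 0.00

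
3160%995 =175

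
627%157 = 156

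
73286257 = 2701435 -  - 70584822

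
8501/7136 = 1  +  1365/7136 =1.19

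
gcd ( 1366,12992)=2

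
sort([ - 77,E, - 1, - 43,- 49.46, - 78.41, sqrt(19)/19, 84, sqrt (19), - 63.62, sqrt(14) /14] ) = [ - 78.41, - 77, - 63.62, - 49.46, - 43, - 1,sqrt (19)/19  ,  sqrt(14 )/14 , E,sqrt( 19),84]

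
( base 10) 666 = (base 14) 358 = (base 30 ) M6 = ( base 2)1010011010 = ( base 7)1641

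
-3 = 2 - 5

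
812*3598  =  2921576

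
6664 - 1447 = 5217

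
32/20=1  +  3/5=1.60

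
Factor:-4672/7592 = -2^3* 13^(- 1) = -8/13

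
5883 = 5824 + 59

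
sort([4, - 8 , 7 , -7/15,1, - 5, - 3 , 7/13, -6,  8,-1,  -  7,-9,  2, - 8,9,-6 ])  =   [ -9,-8 , - 8, - 7,-6, - 6, -5,-3 ,-1,  -  7/15, 7/13, 1 , 2, 4, 7,8,9]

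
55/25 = 2 +1/5  =  2.20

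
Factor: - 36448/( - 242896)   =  134/893 = 2^1*19^( - 1)*47^( - 1 )*67^1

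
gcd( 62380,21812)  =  4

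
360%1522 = 360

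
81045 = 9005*9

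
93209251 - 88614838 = 4594413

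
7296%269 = 33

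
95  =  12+83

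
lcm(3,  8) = 24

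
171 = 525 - 354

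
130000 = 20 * 6500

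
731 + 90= 821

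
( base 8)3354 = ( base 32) 1NC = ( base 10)1772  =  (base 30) 1T2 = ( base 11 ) 1371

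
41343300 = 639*64700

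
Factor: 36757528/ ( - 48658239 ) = - 2^3*3^( - 4)*7^( - 1 )*85817^(-1 )*4594691^1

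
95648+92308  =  187956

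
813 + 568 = 1381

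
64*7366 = 471424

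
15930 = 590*27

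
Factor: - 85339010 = - 2^1*5^1* 53^1*161017^1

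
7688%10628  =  7688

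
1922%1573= 349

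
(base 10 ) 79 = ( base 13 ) 61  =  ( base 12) 67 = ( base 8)117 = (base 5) 304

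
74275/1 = 74275 = 74275.00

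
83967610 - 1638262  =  82329348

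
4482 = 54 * 83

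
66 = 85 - 19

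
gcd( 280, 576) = 8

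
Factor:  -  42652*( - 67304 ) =2870650208 = 2^5 * 47^1*179^1*10663^1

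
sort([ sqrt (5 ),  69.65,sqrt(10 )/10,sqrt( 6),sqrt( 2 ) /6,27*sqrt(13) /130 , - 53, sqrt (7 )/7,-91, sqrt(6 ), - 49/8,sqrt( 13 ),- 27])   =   [ - 91,  -  53,- 27, - 49/8, sqrt(2 )/6,sqrt(10) /10,sqrt( 7 )/7,27*sqrt( 13)/130,sqrt( 5) , sqrt (6),sqrt ( 6), sqrt( 13 ),69.65 ] 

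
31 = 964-933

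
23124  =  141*164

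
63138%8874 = 1020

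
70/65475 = 14/13095 =0.00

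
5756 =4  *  1439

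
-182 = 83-265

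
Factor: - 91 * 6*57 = -31122=-2^1*3^2*7^1*13^1*19^1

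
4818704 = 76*63404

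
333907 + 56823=390730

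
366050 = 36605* 10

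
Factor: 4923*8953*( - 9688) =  - 2^3 *3^2*7^2*173^1*547^1*1279^1 = - 427004596872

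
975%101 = 66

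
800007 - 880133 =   -  80126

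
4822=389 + 4433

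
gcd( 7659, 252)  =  9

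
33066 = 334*99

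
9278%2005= 1258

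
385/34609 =385/34609 = 0.01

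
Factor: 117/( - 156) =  - 3/4 = - 2^( - 2)*3^1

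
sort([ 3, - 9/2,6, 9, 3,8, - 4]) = [-9/2 , - 4 , 3, 3,6,8, 9 ] 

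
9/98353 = 9/98353 = 0.00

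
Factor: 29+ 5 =2^1 * 17^1= 34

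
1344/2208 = 14/23 = 0.61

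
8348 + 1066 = 9414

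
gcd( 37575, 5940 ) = 45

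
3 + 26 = 29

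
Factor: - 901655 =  - 5^1*180331^1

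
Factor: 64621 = 64621^1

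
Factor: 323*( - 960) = - 2^6 * 3^1*5^1*17^1  *  19^1  =  -  310080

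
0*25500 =0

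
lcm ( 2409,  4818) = 4818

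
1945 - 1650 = 295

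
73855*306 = 22599630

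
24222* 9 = 217998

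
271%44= 7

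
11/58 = 11/58 = 0.19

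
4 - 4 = 0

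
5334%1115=874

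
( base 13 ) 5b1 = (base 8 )1735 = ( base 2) 1111011101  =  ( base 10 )989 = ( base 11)81A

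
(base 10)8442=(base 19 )1476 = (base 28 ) ALE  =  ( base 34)7aa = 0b10000011111010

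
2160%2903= 2160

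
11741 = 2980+8761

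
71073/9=7897 = 7897.00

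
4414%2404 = 2010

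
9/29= 9/29 =0.31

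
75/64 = 1 + 11/64 = 1.17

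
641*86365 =55359965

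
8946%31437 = 8946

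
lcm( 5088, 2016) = 106848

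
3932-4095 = -163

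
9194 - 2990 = 6204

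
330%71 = 46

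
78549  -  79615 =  - 1066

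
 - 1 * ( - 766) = 766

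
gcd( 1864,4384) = 8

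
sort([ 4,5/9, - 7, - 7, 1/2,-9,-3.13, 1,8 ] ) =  [ - 9 , - 7,-7, - 3.13, 1/2, 5/9,  1, 4,8]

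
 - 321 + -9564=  - 9885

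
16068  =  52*309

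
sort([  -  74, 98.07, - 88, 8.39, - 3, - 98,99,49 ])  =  [ - 98, - 88, - 74,  -  3,8.39,  49, 98.07, 99]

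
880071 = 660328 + 219743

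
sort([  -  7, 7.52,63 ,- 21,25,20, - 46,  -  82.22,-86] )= [ - 86,  -  82.22,-46, - 21, - 7 , 7.52,20, 25,63] 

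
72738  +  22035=94773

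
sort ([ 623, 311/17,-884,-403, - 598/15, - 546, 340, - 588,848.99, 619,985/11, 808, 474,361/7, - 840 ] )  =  [-884 , -840,  -  588, - 546, - 403, - 598/15,311/17,361/7, 985/11, 340,  474 , 619,623, 808,848.99] 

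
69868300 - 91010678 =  - 21142378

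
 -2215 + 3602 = 1387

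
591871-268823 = 323048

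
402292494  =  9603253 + 392689241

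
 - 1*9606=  - 9606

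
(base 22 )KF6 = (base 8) 23440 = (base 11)7586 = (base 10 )10016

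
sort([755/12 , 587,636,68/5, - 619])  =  [ - 619  ,  68/5,755/12,587,636 ] 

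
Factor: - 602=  - 2^1*7^1* 43^1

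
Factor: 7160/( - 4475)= -2^3*5^(-1 ) =- 8/5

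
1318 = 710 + 608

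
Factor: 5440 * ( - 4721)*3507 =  - 2^6*3^1* 5^1*7^1*17^1*167^1*4721^1 = -90067615680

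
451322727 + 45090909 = 496413636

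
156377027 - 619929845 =  -  463552818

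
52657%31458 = 21199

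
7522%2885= 1752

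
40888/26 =20444/13 = 1572.62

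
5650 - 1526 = 4124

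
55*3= 165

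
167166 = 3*55722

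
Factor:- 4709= - 17^1 * 277^1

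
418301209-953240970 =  - 534939761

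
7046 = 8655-1609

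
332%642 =332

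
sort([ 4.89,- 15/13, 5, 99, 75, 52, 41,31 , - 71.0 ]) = [ - 71.0, - 15/13,4.89,5, 31,  41, 52, 75,99]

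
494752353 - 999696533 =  - 504944180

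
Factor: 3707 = 11^1*337^1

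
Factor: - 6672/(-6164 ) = 1668/1541 = 2^2*3^1*23^(  -  1)*67^(  -  1)  *  139^1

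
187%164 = 23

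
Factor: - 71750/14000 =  - 2^(-3)*41^1= - 41/8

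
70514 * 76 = 5359064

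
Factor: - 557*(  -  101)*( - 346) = - 19464922  =  -2^1*101^1*173^1*557^1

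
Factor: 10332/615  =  84/5= 2^2*3^1*5^( - 1)*7^1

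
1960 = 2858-898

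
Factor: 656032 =2^5*13^1*19^1*83^1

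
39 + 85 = 124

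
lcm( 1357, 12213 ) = 12213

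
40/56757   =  40/56757 = 0.00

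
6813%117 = 27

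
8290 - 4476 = 3814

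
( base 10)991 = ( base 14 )50b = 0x3df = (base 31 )10u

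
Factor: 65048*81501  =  5301477048 = 2^3*3^1*7^1 * 47^1*173^1*3881^1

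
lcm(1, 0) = 0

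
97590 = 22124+75466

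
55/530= 11/106 = 0.10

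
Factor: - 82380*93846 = -7731033480 = - 2^3*3^2*5^1*1373^1*15641^1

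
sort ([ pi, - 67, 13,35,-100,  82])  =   [-100, - 67,pi,13, 35, 82 ]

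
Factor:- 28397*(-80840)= 2^3*5^1*43^1*47^1* 73^1*389^1  =  2295613480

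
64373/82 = 785+3/82 = 785.04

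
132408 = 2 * 66204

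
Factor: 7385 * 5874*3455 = 149876137950=2^1*3^1*5^2 * 7^1 * 11^1 *89^1*211^1 *691^1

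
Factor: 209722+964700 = 1174422 = 2^1*3^1*195737^1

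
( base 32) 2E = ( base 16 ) 4e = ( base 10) 78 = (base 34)2A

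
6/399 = 2/133 = 0.02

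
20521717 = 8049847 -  - 12471870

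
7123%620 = 303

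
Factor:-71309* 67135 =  - 5^1* 7^1*29^1*61^1*167^1 *463^1 = - 4787329715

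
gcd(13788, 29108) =1532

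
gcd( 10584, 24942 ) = 6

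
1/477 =1/477 = 0.00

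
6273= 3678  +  2595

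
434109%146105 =141899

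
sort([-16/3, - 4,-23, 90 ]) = [ - 23,- 16/3  ,  -  4, 90 ] 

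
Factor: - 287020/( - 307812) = 635/681  =  3^( - 1)*5^1* 127^1*227^(  -  1 )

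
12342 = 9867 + 2475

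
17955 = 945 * 19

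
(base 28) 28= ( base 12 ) 54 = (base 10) 64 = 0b1000000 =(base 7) 121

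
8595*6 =51570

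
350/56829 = 350/56829 = 0.01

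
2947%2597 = 350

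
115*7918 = 910570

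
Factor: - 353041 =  - 13^2*2089^1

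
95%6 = 5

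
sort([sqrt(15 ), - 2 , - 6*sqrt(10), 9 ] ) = [ - 6*sqrt(10), - 2, sqrt(15), 9 ]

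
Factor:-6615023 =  - 17^1*61^1*6379^1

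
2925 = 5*585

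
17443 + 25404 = 42847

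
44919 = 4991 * 9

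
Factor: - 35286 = - 2^1*3^1*5881^1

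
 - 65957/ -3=21985 + 2/3 = 21985.67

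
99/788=99/788 = 0.13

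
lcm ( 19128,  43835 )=1052040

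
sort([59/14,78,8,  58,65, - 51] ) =[ - 51,59/14, 8,58,65, 78 ]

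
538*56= 30128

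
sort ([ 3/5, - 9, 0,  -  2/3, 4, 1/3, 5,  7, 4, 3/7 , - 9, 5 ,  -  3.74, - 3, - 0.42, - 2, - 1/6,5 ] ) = [ - 9, - 9, - 3.74, - 3, - 2, - 2/3, - 0.42, - 1/6, 0,1/3, 3/7, 3/5,4,4,5,  5,5, 7] 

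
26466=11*2406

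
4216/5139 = 4216/5139 =0.82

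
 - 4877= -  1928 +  - 2949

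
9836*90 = 885240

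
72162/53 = 72162/53 = 1361.55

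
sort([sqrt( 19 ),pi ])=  [ pi,sqrt( 19 )]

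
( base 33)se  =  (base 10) 938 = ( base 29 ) 13A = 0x3AA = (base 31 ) U8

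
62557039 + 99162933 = 161719972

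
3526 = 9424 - 5898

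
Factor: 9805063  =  9805063^1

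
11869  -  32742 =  - 20873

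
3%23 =3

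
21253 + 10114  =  31367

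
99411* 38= 3777618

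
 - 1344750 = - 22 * 61125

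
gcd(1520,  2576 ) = 16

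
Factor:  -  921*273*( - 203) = 3^2*7^2*13^1*29^1 * 307^1 = 51040899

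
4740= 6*790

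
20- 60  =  -40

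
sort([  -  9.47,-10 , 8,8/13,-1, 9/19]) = [ -10 ,-9.47 , - 1,  9/19, 8/13, 8 ]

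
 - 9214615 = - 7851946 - 1362669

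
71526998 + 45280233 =116807231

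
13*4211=54743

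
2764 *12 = 33168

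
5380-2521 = 2859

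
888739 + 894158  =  1782897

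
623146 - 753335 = - 130189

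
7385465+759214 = 8144679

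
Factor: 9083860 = 2^2* 5^1*67^1*6779^1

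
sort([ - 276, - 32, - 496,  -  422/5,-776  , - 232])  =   [ - 776, - 496, - 276, - 232,-422/5,-32] 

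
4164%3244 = 920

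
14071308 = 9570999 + 4500309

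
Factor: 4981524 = 2^2*  3^1*23^1*18049^1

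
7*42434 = 297038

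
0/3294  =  0  =  0.00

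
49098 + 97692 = 146790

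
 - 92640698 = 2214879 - 94855577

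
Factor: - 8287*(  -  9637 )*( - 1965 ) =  - 3^1*5^1*23^1*131^1 * 419^1 * 8287^1 = -156928474335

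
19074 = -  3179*( - 6) 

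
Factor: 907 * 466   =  2^1*233^1*907^1=422662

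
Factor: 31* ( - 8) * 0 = 0 = 0^1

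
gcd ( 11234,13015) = 137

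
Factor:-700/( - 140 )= 5^1  =  5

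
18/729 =2/81=0.02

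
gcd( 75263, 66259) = 1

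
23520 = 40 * 588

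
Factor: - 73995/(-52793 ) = 3^1* 5^1*13^( - 1)*31^( - 1)*131^( - 1 )*4933^1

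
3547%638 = 357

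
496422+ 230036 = 726458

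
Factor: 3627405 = 3^2 * 5^1*149^1*541^1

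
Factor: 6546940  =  2^2*5^1*327347^1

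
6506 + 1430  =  7936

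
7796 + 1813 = 9609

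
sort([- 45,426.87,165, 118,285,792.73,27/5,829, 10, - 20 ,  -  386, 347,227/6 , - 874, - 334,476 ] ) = [ - 874, -386,- 334, - 45, - 20,27/5,10, 227/6,118,165,285, 347,426.87, 476,792.73,829] 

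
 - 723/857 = -1 + 134/857 = - 0.84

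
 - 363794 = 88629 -452423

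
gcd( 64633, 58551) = 1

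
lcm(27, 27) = 27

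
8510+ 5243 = 13753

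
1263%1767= 1263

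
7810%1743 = 838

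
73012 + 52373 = 125385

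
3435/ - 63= -1145/21 = - 54.52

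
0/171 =0 =0.00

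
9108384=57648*158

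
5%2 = 1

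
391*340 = 132940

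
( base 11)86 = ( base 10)94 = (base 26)3g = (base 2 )1011110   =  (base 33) 2s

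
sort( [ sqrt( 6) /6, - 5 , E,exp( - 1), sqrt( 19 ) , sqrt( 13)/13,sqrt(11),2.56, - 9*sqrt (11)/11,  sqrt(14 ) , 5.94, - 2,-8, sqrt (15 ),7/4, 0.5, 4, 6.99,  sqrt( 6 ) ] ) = [ - 8, - 5, - 9*sqrt( 11)/11,-2,  sqrt(13 )/13,exp ( - 1),sqrt( 6 )/6, 0.5,7/4, sqrt(6 ),2.56 , E, sqrt ( 11 ),  sqrt( 14),sqrt( 15),  4,sqrt(19),5.94,  6.99]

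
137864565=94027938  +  43836627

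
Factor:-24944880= -2^4*3^1 * 5^1*23^1* 4519^1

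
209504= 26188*8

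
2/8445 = 2/8445  =  0.00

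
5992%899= 598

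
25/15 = 1 + 2/3 = 1.67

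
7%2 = 1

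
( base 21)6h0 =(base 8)5673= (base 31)33r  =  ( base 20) 7A3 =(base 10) 3003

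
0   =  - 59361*0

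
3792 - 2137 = 1655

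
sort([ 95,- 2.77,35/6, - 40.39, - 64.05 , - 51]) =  [ - 64.05,-51, - 40.39, - 2.77 , 35/6,95]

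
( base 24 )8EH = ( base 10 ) 4961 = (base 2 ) 1001101100001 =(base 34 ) 49v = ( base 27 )6lk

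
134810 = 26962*5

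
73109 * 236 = 17253724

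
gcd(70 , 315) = 35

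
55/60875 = 11/12175 = 0.00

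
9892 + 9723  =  19615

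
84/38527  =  84/38527 = 0.00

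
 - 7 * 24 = -168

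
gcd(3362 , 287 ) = 41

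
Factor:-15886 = - 2^1 * 13^2*47^1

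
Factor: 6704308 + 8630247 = 15334555 = 5^1*3066911^1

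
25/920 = 5/184 = 0.03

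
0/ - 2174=0/1 = -0.00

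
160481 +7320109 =7480590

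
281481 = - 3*( - 93827) 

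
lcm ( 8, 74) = 296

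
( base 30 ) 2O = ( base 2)1010100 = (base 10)84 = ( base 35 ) 2e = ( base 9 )103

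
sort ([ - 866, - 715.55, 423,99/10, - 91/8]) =[ - 866 , - 715.55,-91/8,99/10,423 ]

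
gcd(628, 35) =1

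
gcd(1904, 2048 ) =16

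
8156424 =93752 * 87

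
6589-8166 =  - 1577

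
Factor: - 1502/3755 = -2^1*5^( - 1) =-2/5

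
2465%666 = 467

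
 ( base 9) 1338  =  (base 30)13h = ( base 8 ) 1757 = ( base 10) 1007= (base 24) 1hn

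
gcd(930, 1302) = 186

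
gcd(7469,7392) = 77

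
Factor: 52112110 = 2^1 * 5^1*5211211^1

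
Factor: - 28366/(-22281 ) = 2^1*3^( - 1)*7^(-1)*13^1*1061^ ( - 1)*1091^1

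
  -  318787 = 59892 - 378679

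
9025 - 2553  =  6472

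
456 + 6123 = 6579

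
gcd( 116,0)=116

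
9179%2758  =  905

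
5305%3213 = 2092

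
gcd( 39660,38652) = 12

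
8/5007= 8/5007  =  0.00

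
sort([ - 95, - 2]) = [ - 95, - 2] 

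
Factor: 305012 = 2^2*76253^1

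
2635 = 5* 527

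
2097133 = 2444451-347318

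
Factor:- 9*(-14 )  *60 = 7560=2^3*3^3*5^1*7^1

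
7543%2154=1081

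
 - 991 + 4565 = 3574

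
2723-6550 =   -  3827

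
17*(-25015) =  - 425255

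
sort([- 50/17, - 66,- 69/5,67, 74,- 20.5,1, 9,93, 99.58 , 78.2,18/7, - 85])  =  [-85,- 66, - 20.5, - 69/5,- 50/17,1,  18/7,9,67, 74, 78.2,93,99.58] 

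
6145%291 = 34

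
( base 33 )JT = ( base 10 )656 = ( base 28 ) nc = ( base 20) 1CG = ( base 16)290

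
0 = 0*61639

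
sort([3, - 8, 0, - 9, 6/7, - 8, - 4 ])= [ - 9, - 8, - 8, - 4,0, 6/7,3 ] 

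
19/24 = 19/24=0.79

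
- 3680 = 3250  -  6930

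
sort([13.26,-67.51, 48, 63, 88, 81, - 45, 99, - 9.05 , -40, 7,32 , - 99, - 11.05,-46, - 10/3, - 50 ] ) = [ - 99, - 67.51, - 50, - 46, -45,-40, - 11.05, - 9.05,- 10/3, 7, 13.26,32, 48,63, 81,88,99]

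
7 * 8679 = 60753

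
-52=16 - 68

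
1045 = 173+872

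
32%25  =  7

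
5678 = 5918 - 240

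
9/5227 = 9/5227 = 0.00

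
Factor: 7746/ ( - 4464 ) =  - 2^( - 3 )*3^(-1 ) * 31^( - 1 )*1291^1 = - 1291/744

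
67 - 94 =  - 27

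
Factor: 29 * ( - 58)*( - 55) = 2^1 * 5^1*11^1*29^2 = 92510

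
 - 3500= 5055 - 8555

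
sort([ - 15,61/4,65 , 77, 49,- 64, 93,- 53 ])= [ - 64, - 53, - 15, 61/4, 49 , 65, 77, 93] 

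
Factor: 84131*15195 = 3^1*5^1 * 1013^1*84131^1 = 1278370545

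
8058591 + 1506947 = 9565538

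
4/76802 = 2/38401=0.00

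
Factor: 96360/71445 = 2^3 * 73^1*433^ (- 1) = 584/433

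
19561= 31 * 631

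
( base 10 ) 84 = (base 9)103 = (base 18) 4C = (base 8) 124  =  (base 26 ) 36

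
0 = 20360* 0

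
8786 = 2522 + 6264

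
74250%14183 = 3335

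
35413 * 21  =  743673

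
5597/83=67 + 36/83 = 67.43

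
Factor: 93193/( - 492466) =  - 2^( - 1)*13^( - 2 )*31^( - 1)*41^1*47^( - 1)*2273^1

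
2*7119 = 14238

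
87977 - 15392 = 72585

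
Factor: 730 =2^1*5^1*73^1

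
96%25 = 21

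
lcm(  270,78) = 3510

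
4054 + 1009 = 5063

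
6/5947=6/5947 = 0.00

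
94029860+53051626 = 147081486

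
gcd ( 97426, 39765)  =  1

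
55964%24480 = 7004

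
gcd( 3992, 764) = 4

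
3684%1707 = 270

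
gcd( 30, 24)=6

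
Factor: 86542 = 2^1 * 43271^1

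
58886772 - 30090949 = 28795823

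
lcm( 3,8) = 24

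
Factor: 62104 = 2^3*7^1*1109^1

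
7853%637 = 209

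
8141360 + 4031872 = 12173232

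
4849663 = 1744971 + 3104692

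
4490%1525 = 1440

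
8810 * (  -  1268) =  - 11171080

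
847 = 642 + 205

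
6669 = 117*57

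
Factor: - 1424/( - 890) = 2^3 * 5^( - 1 ) = 8/5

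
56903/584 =56903/584= 97.44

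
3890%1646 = 598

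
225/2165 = 45/433 = 0.10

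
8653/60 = 8653/60 = 144.22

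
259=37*7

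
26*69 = 1794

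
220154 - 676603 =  - 456449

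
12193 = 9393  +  2800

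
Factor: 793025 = 5^2*31721^1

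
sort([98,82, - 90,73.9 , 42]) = [ - 90 , 42 , 73.9,  82,98]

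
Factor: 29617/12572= 4231/1796 = 2^( -2)*449^(  -  1)*4231^1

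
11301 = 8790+2511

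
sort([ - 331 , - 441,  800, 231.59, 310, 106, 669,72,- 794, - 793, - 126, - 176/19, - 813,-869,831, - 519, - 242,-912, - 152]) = [-912,  -  869, - 813,-794,-793, - 519 , - 441, - 331,  -  242,- 152, - 126,- 176/19, 72,106, 231.59,310 , 669,800, 831] 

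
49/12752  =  49/12752 = 0.00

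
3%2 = 1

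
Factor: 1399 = 1399^1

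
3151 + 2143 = 5294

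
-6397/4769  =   - 6397/4769 = -1.34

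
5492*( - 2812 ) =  - 15443504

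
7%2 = 1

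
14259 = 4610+9649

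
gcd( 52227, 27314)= 7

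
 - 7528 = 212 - 7740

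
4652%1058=420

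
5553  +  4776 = 10329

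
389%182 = 25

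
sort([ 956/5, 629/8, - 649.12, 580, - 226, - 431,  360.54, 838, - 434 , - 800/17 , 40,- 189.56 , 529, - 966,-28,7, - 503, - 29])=[ - 966, - 649.12, - 503, - 434, - 431,-226, - 189.56,-800/17, - 29 , - 28, 7 , 40 , 629/8, 956/5, 360.54, 529,  580, 838] 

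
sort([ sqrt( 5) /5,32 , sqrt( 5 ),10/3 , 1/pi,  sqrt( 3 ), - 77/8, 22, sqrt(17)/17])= [ - 77/8, sqrt( 17)/17,1/pi, sqrt( 5)/5,  sqrt(3), sqrt( 5), 10/3,22,32 ] 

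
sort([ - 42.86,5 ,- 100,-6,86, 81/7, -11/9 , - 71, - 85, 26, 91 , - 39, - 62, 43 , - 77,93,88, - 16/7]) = [ - 100,- 85,-77,- 71,- 62, - 42.86, - 39,  -  6,  -  16/7, - 11/9,5, 81/7,  26,43, 86, 88,91,93] 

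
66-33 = 33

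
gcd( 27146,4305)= 7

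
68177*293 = 19975861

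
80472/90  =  894 + 2/15 = 894.13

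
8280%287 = 244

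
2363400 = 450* 5252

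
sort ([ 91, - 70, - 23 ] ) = [  -  70,- 23  ,  91 ] 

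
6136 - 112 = 6024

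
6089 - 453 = 5636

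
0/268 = 0  =  0.00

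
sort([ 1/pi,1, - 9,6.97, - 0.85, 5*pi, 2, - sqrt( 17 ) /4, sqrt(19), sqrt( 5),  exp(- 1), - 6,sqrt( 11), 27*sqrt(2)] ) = [-9,-6,-sqrt (17 )/4, - 0.85, 1/pi,  exp(-1 ),1, 2, sqrt( 5 ),sqrt(11), sqrt( 19 ),  6.97, 5*pi,27*sqrt( 2)]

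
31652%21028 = 10624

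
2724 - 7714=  - 4990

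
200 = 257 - 57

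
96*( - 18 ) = -1728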